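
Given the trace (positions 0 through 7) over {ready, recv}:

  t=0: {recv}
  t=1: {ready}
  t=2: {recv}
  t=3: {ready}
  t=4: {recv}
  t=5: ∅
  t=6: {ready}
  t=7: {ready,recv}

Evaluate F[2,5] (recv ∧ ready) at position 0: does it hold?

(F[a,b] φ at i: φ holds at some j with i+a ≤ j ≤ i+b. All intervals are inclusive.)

Check (recv ∧ ready) at each j in [2,5]:
  j=2: false
  j=3: false
  j=4: false
  j=5: false
No position in the window satisfies it → formula fails.

Does not hold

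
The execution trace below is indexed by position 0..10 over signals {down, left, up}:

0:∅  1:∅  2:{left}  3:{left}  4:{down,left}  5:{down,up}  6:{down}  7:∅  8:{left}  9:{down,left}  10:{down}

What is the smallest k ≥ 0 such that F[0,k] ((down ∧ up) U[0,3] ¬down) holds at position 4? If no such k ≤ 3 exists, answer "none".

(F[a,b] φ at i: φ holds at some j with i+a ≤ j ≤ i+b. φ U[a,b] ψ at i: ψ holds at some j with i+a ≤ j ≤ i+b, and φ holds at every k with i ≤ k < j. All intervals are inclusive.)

Scan j = 4,5,… for ((down ∧ up) U[0,3] ¬down):
  j=4: fails
  j=5: fails
  j=6: fails
  j=7: holds
First hit at j=7, so smallest k = 7-4 = 3.

3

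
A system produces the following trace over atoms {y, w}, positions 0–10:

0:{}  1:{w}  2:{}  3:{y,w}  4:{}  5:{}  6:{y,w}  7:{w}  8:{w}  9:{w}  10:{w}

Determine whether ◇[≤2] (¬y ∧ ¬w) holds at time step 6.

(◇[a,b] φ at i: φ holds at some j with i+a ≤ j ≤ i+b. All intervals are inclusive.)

No

Check (¬y ∧ ¬w) at each j in [6,8]:
  j=6: false
  j=7: false
  j=8: false
No position in the window satisfies it → formula fails.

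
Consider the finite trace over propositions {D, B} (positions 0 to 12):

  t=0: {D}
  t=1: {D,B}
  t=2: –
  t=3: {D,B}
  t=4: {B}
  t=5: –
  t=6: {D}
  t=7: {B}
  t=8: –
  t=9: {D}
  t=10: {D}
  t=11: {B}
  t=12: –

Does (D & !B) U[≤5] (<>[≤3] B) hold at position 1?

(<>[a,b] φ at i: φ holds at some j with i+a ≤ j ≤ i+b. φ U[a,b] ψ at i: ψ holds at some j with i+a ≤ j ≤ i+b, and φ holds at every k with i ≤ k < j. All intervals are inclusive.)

Need some j in [1,6] with <>[≤3] B, and (D & !B) at every k in [1,j-1].
  j=1: <>[≤3] B holds; no prefix to check → satisfied.

True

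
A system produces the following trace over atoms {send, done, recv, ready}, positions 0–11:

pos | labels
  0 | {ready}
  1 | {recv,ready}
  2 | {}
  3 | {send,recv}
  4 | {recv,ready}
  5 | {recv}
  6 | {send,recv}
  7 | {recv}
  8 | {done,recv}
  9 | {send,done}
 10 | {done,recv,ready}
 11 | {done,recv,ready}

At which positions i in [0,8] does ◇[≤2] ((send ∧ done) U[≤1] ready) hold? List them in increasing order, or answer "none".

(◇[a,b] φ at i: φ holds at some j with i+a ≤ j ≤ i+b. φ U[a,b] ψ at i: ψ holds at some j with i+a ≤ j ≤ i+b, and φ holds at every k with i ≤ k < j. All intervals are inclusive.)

0, 1, 2, 3, 4, 7, 8

Evaluate at each i in [0,8]:
  i=0: ✓ (witness j=0)
  i=1: ✓ (witness j=1)
  i=2: ✓ (witness j=4)
  i=3: ✓ (witness j=4)
  i=4: ✓ (witness j=4)
  i=5: ✗ (none in [5,7])
  i=6: ✗ (none in [6,8])
  i=7: ✓ (witness j=9)
  i=8: ✓ (witness j=9)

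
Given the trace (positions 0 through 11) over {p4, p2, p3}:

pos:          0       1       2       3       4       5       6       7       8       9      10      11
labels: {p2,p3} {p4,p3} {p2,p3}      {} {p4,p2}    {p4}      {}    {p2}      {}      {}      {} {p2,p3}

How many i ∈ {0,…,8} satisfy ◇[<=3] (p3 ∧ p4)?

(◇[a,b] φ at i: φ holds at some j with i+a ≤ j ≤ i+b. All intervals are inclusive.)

Evaluate at each i in [0,8]:
  i=0: ✓ (witness j=1)
  i=1: ✓ (witness j=1)
  i=2: ✗ (none in [2,5])
  i=3: ✗ (none in [3,6])
  i=4: ✗ (none in [4,7])
  i=5: ✗ (none in [5,8])
  i=6: ✗ (none in [6,9])
  i=7: ✗ (none in [7,10])
  i=8: ✗ (none in [8,11])
Positions where it holds: {0, 1} → 2.

2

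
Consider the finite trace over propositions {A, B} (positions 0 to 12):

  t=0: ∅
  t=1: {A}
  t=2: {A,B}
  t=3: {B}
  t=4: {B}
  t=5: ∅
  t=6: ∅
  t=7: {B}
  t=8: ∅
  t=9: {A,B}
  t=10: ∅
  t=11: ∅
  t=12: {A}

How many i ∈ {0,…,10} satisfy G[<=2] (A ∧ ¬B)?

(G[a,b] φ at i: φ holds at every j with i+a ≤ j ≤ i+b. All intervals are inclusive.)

Evaluate at each i in [0,10]:
  i=0: ✗ (fails at j=0)
  i=1: ✗ (fails at j=2)
  i=2: ✗ (fails at j=2)
  i=3: ✗ (fails at j=3)
  i=4: ✗ (fails at j=4)
  i=5: ✗ (fails at j=5)
  i=6: ✗ (fails at j=6)
  i=7: ✗ (fails at j=7)
  i=8: ✗ (fails at j=8)
  i=9: ✗ (fails at j=9)
  i=10: ✗ (fails at j=10)
Positions where it holds: {} → 0.

0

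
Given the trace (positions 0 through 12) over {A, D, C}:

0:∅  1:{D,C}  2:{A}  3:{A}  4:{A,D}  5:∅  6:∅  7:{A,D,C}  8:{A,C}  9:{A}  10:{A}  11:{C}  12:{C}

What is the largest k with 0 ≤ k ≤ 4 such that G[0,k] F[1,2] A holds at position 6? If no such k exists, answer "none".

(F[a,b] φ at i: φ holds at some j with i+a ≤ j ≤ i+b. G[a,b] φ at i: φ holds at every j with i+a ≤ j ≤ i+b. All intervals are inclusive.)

3

F[1,2] A must hold from j=6 onward; find where it first fails.
  j=6: holds
  j=7: holds
  j=8: holds
  j=9: holds
  j=10: fails
Holds on [6,9], so largest k = 3.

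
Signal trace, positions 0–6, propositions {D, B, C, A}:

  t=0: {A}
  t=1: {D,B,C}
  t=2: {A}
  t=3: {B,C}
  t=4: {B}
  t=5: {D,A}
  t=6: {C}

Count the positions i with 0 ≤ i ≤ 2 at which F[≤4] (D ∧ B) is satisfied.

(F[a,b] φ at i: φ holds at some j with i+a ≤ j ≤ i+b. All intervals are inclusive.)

Evaluate at each i in [0,2]:
  i=0: ✓ (witness j=1)
  i=1: ✓ (witness j=1)
  i=2: ✗ (none in [2,6])
Positions where it holds: {0, 1} → 2.

2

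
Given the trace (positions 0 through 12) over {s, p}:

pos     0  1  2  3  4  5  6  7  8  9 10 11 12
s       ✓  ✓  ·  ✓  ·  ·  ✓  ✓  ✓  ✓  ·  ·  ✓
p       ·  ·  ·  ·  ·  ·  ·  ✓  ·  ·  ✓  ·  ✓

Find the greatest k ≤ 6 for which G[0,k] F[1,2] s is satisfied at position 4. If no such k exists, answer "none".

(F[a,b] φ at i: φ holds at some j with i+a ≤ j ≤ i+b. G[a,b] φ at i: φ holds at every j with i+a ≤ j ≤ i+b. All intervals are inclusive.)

4

F[1,2] s must hold from j=4 onward; find where it first fails.
  j=4: holds
  j=5: holds
  j=6: holds
  j=7: holds
  j=8: holds
  j=9: fails
Holds on [4,8], so largest k = 4.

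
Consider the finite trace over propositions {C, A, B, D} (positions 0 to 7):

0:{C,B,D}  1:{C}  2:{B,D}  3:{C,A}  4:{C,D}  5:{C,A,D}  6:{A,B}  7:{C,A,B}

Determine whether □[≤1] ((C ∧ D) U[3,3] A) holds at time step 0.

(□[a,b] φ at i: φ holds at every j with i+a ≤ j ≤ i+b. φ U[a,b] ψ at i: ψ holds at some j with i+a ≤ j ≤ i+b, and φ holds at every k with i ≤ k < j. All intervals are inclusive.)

No

Check ((C ∧ D) U[3,3] A) at every j in [0,1]:
  j=0: fails
  j=1: fails
Fails at j=0 → formula fails.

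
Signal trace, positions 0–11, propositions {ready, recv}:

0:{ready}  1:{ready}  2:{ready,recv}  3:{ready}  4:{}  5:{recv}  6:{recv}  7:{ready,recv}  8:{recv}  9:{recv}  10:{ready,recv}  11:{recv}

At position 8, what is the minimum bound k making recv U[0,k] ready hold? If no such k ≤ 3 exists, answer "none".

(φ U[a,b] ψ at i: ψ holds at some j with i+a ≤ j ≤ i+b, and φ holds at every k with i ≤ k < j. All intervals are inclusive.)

2

Need earliest j ≥ 8 with ready, and recv at every k in [8,j-1].
  j=8: rhs fails.
  j=9: rhs fails.
  j=10: rhs holds; lhs holds on [8,9]. k = 2.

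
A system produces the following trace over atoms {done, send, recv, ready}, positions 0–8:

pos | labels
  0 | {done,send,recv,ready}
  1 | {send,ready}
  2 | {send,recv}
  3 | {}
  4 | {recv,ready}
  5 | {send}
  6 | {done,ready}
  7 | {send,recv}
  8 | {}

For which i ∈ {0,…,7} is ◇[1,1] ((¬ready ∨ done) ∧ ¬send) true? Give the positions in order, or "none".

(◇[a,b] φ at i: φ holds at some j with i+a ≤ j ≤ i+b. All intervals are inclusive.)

Evaluate at each i in [0,7]:
  i=0: ✗ (none in [1,1])
  i=1: ✗ (none in [2,2])
  i=2: ✓ (witness j=3)
  i=3: ✗ (none in [4,4])
  i=4: ✗ (none in [5,5])
  i=5: ✓ (witness j=6)
  i=6: ✗ (none in [7,7])
  i=7: ✓ (witness j=8)

2, 5, 7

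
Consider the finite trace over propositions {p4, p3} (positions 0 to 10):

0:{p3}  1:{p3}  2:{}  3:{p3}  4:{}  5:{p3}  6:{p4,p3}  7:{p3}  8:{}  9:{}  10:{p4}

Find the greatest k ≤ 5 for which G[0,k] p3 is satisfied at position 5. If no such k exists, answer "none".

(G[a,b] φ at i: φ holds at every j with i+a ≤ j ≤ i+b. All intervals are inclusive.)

2

p3 must hold from j=5 onward; find where it first fails.
  j=5: holds
  j=6: holds
  j=7: holds
  j=8: fails
Holds on [5,7], so largest k = 2.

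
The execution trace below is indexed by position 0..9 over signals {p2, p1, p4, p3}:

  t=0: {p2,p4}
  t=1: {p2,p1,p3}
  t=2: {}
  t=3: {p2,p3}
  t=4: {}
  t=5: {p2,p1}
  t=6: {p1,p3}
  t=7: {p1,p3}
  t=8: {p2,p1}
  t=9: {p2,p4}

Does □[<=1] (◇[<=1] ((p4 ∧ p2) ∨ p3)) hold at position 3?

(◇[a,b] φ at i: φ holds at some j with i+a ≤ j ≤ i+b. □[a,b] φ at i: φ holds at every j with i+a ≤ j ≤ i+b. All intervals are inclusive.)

False

Check ◇[<=1] ((p4 ∧ p2) ∨ p3) at every j in [3,4]:
  j=3: holds (witness at 3)
  j=4: fails (none in [4,5])
Fails at j=4 → formula fails.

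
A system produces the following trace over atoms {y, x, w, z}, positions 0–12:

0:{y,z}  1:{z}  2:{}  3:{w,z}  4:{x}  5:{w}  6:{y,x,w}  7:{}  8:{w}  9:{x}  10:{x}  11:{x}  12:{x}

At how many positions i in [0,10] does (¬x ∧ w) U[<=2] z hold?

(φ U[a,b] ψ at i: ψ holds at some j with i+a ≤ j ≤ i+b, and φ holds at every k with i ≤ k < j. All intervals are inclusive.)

3

Evaluate at each i in [0,10]:
  i=0: ✓ (rhs at j=0)
  i=1: ✓ (rhs at j=1)
  i=2: ✗ (lhs fails at k=2 before rhs at j=3)
  i=3: ✓ (rhs at j=3)
  i=4: ✗ (no rhs in [4,6])
  i=5: ✗ (no rhs in [5,7])
  i=6: ✗ (no rhs in [6,8])
  i=7: ✗ (no rhs in [7,9])
  i=8: ✗ (no rhs in [8,10])
  i=9: ✗ (no rhs in [9,11])
  i=10: ✗ (no rhs in [10,12])
Positions where it holds: {0, 1, 3} → 3.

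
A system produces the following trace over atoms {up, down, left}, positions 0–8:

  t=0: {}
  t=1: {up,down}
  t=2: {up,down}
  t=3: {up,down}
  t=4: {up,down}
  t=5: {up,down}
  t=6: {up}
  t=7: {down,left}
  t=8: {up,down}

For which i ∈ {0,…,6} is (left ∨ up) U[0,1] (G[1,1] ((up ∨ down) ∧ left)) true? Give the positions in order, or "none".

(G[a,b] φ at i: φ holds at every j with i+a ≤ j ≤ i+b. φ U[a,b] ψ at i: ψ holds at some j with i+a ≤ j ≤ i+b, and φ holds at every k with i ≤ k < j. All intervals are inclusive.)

Evaluate at each i in [0,6]:
  i=0: ✗ (no rhs in [0,1])
  i=1: ✗ (no rhs in [1,2])
  i=2: ✗ (no rhs in [2,3])
  i=3: ✗ (no rhs in [3,4])
  i=4: ✗ (no rhs in [4,5])
  i=5: ✓ (rhs at j=6; lhs holds on [5,5])
  i=6: ✓ (rhs at j=6)

5, 6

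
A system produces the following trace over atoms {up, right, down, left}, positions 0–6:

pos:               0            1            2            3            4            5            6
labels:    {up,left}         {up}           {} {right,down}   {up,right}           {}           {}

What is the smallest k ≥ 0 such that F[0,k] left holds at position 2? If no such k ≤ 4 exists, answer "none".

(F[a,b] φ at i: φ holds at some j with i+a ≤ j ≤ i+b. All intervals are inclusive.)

Scan j = 2,3,… for left:
  j=2: fails
  j=3: fails
  j=4: fails
  j=5: fails
  j=6: fails
No j in [2,6] satisfies it → none.

none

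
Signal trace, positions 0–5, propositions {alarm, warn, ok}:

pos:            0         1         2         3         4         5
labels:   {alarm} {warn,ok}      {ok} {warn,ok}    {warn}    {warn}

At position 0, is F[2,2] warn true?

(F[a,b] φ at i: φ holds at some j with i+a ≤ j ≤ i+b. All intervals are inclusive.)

Check warn at each j in [2,2]:
  j=2: false
No position in the window satisfies it → formula fails.

Does not hold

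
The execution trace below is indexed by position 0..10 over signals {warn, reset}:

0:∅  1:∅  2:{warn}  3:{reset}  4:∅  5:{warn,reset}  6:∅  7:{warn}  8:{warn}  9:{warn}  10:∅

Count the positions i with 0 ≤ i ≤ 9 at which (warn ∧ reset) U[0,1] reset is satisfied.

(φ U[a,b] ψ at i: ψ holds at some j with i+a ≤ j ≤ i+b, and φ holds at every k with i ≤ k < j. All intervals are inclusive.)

2

Evaluate at each i in [0,9]:
  i=0: ✗ (no rhs in [0,1])
  i=1: ✗ (no rhs in [1,2])
  i=2: ✗ (lhs fails at k=2 before rhs at j=3)
  i=3: ✓ (rhs at j=3)
  i=4: ✗ (lhs fails at k=4 before rhs at j=5)
  i=5: ✓ (rhs at j=5)
  i=6: ✗ (no rhs in [6,7])
  i=7: ✗ (no rhs in [7,8])
  i=8: ✗ (no rhs in [8,9])
  i=9: ✗ (no rhs in [9,10])
Positions where it holds: {3, 5} → 2.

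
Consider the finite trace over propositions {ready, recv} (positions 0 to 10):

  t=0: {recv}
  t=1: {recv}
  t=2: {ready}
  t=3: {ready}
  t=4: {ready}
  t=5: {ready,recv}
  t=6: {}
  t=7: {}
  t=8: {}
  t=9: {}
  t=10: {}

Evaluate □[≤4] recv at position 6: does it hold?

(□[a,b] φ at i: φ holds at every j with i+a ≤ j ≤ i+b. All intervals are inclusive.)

Check recv at every j in [6,10]:
  j=6: false
  j=7: false
  j=8: false
  j=9: false
  j=10: false
Fails at j=6 → formula fails.

No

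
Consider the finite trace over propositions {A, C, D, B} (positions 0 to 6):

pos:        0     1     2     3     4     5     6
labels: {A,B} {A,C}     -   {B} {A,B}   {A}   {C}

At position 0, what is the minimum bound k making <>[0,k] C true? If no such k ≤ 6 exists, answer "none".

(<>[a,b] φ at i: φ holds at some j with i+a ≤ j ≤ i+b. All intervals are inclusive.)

Scan j = 0,1,… for C:
  j=0: fails
  j=1: holds
First hit at j=1, so smallest k = 1-0 = 1.

1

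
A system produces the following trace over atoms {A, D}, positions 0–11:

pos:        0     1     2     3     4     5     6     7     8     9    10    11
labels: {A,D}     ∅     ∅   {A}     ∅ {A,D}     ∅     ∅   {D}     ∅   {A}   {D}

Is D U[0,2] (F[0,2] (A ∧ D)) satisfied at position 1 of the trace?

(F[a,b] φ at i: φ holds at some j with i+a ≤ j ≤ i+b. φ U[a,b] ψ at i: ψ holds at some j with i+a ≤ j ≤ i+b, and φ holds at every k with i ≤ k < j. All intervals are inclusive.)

Need some j in [1,3] with F[0,2] (A ∧ D), and D at every k in [1,j-1].
  j=1: F[0,2] (A ∧ D) — fails (none in [1,3]).
  j=2: F[0,2] (A ∧ D) — fails (none in [2,4]).
  j=3: F[0,2] (A ∧ D) holds, but D fails at k=1 → not this j.
No j in the window works → until fails.

Does not hold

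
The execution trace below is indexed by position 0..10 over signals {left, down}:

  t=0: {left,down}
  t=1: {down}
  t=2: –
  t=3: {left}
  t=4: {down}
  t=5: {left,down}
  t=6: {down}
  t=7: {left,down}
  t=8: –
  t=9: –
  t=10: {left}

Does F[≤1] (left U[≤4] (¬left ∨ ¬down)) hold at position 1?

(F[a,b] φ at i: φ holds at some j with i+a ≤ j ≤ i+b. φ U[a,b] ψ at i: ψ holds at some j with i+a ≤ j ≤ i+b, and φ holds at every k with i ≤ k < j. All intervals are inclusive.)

Check (left U[≤4] (¬left ∨ ¬down)) at each j in [1,2]:
  j=1: holds
  j=2: holds
Found at j=1 → formula holds.

Holds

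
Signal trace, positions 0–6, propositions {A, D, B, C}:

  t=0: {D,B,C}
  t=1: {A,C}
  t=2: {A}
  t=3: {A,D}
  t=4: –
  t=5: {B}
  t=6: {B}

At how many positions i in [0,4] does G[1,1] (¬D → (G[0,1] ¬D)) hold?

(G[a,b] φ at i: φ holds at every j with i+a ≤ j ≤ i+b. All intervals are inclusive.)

Evaluate at each i in [0,4]:
  i=0: ✓ (all of [1,1])
  i=1: ✗ (fails at j=2)
  i=2: ✓ (all of [3,3])
  i=3: ✓ (all of [4,4])
  i=4: ✓ (all of [5,5])
Positions where it holds: {0, 2, 3, 4} → 4.

4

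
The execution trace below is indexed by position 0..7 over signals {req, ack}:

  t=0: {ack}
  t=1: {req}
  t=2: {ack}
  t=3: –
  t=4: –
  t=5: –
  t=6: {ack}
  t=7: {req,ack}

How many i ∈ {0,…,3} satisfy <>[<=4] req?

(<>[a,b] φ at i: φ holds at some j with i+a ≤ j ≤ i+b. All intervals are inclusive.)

Evaluate at each i in [0,3]:
  i=0: ✓ (witness j=1)
  i=1: ✓ (witness j=1)
  i=2: ✗ (none in [2,6])
  i=3: ✓ (witness j=7)
Positions where it holds: {0, 1, 3} → 3.

3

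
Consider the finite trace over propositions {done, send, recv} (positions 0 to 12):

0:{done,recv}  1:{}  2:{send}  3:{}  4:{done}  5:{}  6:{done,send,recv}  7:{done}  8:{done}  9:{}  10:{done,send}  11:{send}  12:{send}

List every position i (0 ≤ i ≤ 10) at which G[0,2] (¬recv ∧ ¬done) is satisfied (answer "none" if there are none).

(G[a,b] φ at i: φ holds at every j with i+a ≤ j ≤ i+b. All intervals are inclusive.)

1

Evaluate at each i in [0,10]:
  i=0: ✗ (fails at j=0)
  i=1: ✓ (all of [1,3])
  i=2: ✗ (fails at j=4)
  i=3: ✗ (fails at j=4)
  i=4: ✗ (fails at j=4)
  i=5: ✗ (fails at j=6)
  i=6: ✗ (fails at j=6)
  i=7: ✗ (fails at j=7)
  i=8: ✗ (fails at j=8)
  i=9: ✗ (fails at j=10)
  i=10: ✗ (fails at j=10)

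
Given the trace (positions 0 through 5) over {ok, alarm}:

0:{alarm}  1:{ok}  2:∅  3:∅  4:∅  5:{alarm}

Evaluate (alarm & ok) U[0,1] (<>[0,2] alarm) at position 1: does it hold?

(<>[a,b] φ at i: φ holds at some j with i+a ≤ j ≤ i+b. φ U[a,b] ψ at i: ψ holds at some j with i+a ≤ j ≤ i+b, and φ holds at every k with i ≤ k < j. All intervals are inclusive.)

Does not hold

Need some j in [1,2] with <>[0,2] alarm, and (alarm & ok) at every k in [1,j-1].
  j=1: <>[0,2] alarm — fails (none in [1,3]).
  j=2: <>[0,2] alarm — fails (none in [2,4]).
No j in the window works → until fails.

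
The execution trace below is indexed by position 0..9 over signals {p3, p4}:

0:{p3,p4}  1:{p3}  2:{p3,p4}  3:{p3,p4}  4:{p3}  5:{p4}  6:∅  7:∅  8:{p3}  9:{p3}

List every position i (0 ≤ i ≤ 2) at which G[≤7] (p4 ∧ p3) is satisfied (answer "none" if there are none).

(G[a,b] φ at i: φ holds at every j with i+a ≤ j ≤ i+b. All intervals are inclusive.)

none

Evaluate at each i in [0,2]:
  i=0: ✗ (fails at j=1)
  i=1: ✗ (fails at j=1)
  i=2: ✗ (fails at j=4)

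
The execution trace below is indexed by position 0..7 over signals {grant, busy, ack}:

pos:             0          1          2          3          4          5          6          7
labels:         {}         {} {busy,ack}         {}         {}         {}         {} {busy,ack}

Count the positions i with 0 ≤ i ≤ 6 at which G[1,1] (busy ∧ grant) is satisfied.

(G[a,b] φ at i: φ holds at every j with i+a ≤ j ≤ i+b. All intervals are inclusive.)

Evaluate at each i in [0,6]:
  i=0: ✗ (fails at j=1)
  i=1: ✗ (fails at j=2)
  i=2: ✗ (fails at j=3)
  i=3: ✗ (fails at j=4)
  i=4: ✗ (fails at j=5)
  i=5: ✗ (fails at j=6)
  i=6: ✗ (fails at j=7)
Positions where it holds: {} → 0.

0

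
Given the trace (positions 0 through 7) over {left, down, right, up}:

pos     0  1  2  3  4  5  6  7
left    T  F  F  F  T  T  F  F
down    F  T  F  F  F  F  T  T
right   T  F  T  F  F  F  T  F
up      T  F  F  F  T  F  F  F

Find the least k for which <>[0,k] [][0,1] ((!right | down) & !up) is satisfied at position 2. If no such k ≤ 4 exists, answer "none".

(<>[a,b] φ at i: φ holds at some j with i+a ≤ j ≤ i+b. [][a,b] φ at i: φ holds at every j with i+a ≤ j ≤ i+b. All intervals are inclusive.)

3

Scan j = 2,3,… for [][0,1] ((!right | down) & !up):
  j=2: fails
  j=3: fails
  j=4: fails
  j=5: holds
First hit at j=5, so smallest k = 5-2 = 3.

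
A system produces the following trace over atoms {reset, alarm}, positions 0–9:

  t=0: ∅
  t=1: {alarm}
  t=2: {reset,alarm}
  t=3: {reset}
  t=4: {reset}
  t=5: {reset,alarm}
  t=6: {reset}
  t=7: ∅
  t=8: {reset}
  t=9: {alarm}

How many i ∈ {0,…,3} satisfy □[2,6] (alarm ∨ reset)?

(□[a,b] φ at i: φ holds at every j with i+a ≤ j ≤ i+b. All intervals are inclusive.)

1

Evaluate at each i in [0,3]:
  i=0: ✓ (all of [2,6])
  i=1: ✗ (fails at j=7)
  i=2: ✗ (fails at j=7)
  i=3: ✗ (fails at j=7)
Positions where it holds: {0} → 1.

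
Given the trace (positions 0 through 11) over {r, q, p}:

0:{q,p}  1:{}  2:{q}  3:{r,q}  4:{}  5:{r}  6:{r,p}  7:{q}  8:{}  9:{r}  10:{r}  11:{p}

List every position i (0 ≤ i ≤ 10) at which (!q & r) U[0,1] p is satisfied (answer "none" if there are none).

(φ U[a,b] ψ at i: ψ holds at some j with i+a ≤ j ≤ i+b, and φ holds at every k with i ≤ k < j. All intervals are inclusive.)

0, 5, 6, 10

Evaluate at each i in [0,10]:
  i=0: ✓ (rhs at j=0)
  i=1: ✗ (no rhs in [1,2])
  i=2: ✗ (no rhs in [2,3])
  i=3: ✗ (no rhs in [3,4])
  i=4: ✗ (no rhs in [4,5])
  i=5: ✓ (rhs at j=6; lhs holds on [5,5])
  i=6: ✓ (rhs at j=6)
  i=7: ✗ (no rhs in [7,8])
  i=8: ✗ (no rhs in [8,9])
  i=9: ✗ (no rhs in [9,10])
  i=10: ✓ (rhs at j=11; lhs holds on [10,10])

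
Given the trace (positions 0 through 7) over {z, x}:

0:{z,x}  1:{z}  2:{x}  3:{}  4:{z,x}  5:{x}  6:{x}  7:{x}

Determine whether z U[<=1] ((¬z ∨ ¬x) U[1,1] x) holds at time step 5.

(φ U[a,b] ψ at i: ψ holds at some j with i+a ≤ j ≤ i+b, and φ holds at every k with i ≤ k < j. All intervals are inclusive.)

True

Need some j in [5,6] with ((¬z ∨ ¬x) U[1,1] x), and z at every k in [5,j-1].
  j=5: ((¬z ∨ ¬x) U[1,1] x) holds; no prefix to check → satisfied.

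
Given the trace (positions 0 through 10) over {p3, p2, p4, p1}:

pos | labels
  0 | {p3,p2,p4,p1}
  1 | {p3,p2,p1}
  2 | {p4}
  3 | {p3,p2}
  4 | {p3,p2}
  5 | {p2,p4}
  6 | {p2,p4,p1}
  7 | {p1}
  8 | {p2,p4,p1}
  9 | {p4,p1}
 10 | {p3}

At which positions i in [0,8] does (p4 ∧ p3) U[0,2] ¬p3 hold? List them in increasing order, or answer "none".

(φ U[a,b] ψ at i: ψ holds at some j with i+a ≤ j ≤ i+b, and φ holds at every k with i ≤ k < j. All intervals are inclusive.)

Evaluate at each i in [0,8]:
  i=0: ✗ (lhs fails at k=1 before rhs at j=2)
  i=1: ✗ (lhs fails at k=1 before rhs at j=2)
  i=2: ✓ (rhs at j=2)
  i=3: ✗ (lhs fails at k=3 before rhs at j=5)
  i=4: ✗ (lhs fails at k=4 before rhs at j=5)
  i=5: ✓ (rhs at j=5)
  i=6: ✓ (rhs at j=6)
  i=7: ✓ (rhs at j=7)
  i=8: ✓ (rhs at j=8)

2, 5, 6, 7, 8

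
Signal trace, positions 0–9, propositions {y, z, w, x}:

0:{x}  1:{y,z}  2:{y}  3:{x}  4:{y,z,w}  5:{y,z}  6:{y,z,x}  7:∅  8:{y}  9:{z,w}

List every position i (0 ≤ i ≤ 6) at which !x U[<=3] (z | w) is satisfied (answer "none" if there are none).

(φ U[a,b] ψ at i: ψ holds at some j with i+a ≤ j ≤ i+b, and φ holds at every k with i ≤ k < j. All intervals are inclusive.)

Evaluate at each i in [0,6]:
  i=0: ✗ (lhs fails at k=0 before rhs at j=1)
  i=1: ✓ (rhs at j=1)
  i=2: ✗ (lhs fails at k=3 before rhs at j=4)
  i=3: ✗ (lhs fails at k=3 before rhs at j=4)
  i=4: ✓ (rhs at j=4)
  i=5: ✓ (rhs at j=5)
  i=6: ✓ (rhs at j=6)

1, 4, 5, 6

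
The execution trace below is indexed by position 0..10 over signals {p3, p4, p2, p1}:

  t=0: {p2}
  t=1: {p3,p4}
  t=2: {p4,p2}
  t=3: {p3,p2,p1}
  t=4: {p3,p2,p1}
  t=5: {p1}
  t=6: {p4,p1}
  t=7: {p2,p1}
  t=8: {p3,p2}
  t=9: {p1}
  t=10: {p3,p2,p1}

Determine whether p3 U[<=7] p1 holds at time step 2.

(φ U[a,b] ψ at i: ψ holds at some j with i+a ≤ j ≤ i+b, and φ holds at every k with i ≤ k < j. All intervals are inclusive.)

False

Need some j in [2,9] with p1, and p3 at every k in [2,j-1].
  j=2: p1 false.
  j=3: p1 holds, but p3 fails at k=2 → not this j.
  j=4: p1 holds, but p3 fails at k=2 → not this j.
  j=5: p1 holds, but p3 fails at k=2 → not this j.
  j=6: p1 holds, but p3 fails at k=2 → not this j.
  j=7: p1 holds, but p3 fails at k=2 → not this j.
  j=8: p1 false.
  j=9: p1 holds, but p3 fails at k=2 → not this j.
No j in the window works → until fails.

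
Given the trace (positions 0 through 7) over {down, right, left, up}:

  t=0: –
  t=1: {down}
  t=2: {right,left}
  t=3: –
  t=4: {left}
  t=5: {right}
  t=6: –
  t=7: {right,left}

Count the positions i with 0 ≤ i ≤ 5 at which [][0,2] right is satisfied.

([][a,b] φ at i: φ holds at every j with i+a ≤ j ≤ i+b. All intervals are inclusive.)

0

Evaluate at each i in [0,5]:
  i=0: ✗ (fails at j=0)
  i=1: ✗ (fails at j=1)
  i=2: ✗ (fails at j=3)
  i=3: ✗ (fails at j=3)
  i=4: ✗ (fails at j=4)
  i=5: ✗ (fails at j=6)
Positions where it holds: {} → 0.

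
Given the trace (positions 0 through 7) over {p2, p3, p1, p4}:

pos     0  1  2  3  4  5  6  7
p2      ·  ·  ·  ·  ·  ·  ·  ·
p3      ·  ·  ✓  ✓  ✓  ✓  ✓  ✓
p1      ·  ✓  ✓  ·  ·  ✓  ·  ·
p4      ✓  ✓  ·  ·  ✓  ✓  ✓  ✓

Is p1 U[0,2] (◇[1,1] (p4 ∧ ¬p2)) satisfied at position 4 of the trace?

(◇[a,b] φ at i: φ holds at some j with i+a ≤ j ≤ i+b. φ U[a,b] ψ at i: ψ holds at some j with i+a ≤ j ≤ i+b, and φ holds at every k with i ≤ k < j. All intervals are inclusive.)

Yes

Need some j in [4,6] with ◇[1,1] (p4 ∧ ¬p2), and p1 at every k in [4,j-1].
  j=4: ◇[1,1] (p4 ∧ ¬p2) holds; no prefix to check → satisfied.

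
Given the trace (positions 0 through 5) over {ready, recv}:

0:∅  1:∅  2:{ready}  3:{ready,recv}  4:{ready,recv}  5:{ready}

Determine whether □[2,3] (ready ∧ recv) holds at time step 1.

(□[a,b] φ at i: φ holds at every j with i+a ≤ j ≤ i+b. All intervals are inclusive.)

Yes

Check (ready ∧ recv) at every j in [3,4]:
  j=3: true
  j=4: true
All positions satisfy it → formula holds.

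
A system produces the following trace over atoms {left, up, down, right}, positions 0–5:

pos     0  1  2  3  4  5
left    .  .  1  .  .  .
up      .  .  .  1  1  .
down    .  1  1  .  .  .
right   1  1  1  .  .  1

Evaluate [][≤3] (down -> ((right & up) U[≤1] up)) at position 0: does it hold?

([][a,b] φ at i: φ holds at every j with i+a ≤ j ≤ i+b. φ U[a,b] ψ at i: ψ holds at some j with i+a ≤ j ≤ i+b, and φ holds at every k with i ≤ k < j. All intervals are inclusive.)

False

Check (down -> ((right & up) U[≤1] up)) at every j in [0,3]:
  j=0: antecedent false → ✓
  j=1: antecedent true; consequent fails → ✗
  j=2: antecedent true; consequent fails → ✗
  j=3: antecedent false → ✓
Fails at j=1 → formula fails.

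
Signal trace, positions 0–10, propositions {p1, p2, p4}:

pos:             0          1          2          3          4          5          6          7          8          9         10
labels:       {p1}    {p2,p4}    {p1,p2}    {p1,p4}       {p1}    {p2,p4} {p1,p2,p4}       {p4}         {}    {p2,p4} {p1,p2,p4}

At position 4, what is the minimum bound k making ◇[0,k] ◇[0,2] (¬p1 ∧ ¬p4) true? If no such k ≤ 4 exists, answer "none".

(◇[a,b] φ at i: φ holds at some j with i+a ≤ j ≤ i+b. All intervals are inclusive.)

2

Scan j = 4,5,… for ◇[0,2] (¬p1 ∧ ¬p4):
  j=4: fails
  j=5: fails
  j=6: holds
First hit at j=6, so smallest k = 6-4 = 2.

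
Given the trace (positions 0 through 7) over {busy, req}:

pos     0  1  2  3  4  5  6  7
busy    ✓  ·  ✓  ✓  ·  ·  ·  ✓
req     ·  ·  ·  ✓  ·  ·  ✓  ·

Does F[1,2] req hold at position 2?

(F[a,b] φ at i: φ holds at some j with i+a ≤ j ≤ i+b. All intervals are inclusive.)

Check req at each j in [3,4]:
  j=3: true
  j=4: false
Found at j=3 → formula holds.

True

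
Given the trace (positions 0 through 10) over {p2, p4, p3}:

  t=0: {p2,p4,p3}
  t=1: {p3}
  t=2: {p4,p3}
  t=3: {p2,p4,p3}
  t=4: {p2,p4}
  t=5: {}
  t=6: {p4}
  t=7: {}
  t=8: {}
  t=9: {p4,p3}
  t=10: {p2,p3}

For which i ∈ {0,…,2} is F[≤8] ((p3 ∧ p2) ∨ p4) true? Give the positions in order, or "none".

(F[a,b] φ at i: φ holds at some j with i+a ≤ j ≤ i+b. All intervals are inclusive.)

Evaluate at each i in [0,2]:
  i=0: ✓ (witness j=0)
  i=1: ✓ (witness j=2)
  i=2: ✓ (witness j=2)

0, 1, 2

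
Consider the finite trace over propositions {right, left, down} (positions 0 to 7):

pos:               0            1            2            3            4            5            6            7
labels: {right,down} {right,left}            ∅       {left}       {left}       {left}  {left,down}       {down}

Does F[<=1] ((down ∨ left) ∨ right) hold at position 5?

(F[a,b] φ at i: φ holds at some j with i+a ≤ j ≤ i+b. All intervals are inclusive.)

Holds

Check ((down ∨ left) ∨ right) at each j in [5,6]:
  j=5: true
  j=6: true
Found at j=5 → formula holds.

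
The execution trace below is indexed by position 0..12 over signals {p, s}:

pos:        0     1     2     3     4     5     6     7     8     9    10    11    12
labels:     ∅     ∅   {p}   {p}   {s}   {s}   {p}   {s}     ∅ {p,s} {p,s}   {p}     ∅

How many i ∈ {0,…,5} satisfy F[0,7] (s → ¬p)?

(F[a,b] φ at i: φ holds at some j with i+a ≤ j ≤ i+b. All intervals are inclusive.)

Evaluate at each i in [0,5]:
  i=0: ✓ (witness j=0)
  i=1: ✓ (witness j=1)
  i=2: ✓ (witness j=2)
  i=3: ✓ (witness j=3)
  i=4: ✓ (witness j=4)
  i=5: ✓ (witness j=5)
Positions where it holds: {0, 1, 2, 3, 4, 5} → 6.

6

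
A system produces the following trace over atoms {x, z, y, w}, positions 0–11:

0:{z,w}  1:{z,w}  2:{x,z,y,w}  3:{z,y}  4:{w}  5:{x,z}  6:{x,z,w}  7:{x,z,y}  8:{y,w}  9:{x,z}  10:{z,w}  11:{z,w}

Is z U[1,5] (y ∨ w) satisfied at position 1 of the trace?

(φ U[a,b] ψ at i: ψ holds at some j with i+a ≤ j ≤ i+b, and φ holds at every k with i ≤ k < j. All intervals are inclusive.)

True

Need some j in [2,6] with (y ∨ w), and z at every k in [1,j-1].
  j=2: (y ∨ w) holds; z holds at every k in [1,1] → satisfied.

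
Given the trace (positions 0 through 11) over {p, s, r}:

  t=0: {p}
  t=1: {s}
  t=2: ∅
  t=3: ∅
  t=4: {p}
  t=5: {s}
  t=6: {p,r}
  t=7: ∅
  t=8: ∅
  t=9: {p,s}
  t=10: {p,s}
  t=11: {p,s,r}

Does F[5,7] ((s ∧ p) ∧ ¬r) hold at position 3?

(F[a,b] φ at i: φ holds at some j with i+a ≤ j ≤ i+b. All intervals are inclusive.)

Check ((s ∧ p) ∧ ¬r) at each j in [8,10]:
  j=8: false
  j=9: true
  j=10: true
Found at j=9 → formula holds.

True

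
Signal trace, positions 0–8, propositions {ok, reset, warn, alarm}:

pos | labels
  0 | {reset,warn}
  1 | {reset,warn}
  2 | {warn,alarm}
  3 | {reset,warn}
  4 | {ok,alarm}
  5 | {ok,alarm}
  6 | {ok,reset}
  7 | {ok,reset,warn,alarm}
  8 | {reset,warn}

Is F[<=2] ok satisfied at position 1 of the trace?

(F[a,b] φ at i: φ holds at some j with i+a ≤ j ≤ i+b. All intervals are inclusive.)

Check ok at each j in [1,3]:
  j=1: false
  j=2: false
  j=3: false
No position in the window satisfies it → formula fails.

False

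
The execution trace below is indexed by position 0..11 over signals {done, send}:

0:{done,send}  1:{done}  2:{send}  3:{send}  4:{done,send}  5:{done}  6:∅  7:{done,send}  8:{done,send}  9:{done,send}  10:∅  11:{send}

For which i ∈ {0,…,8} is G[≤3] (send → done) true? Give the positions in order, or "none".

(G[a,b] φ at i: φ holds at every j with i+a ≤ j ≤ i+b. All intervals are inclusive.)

4, 5, 6, 7

Evaluate at each i in [0,8]:
  i=0: ✗ (fails at j=2)
  i=1: ✗ (fails at j=2)
  i=2: ✗ (fails at j=2)
  i=3: ✗ (fails at j=3)
  i=4: ✓ (all of [4,7])
  i=5: ✓ (all of [5,8])
  i=6: ✓ (all of [6,9])
  i=7: ✓ (all of [7,10])
  i=8: ✗ (fails at j=11)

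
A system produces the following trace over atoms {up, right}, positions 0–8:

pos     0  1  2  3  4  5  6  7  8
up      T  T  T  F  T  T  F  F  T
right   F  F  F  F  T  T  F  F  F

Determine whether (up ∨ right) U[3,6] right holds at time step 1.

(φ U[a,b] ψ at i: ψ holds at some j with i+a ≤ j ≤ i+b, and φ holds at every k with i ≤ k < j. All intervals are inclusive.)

Need some j in [4,7] with right, and (up ∨ right) at every k in [1,j-1].
  j=4: right holds, but (up ∨ right) fails at k=3 → not this j.
  j=5: right holds, but (up ∨ right) fails at k=3 → not this j.
  j=6: right false.
  j=7: right false.
No j in the window works → until fails.

False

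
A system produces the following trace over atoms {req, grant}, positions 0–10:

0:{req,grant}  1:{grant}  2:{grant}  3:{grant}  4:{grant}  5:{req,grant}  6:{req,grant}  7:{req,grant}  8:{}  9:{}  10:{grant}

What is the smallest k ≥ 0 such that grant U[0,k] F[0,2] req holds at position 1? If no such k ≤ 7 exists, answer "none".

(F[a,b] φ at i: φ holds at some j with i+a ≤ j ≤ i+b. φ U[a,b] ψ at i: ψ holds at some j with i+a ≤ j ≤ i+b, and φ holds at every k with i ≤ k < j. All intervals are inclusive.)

2

Need earliest j ≥ 1 with F[0,2] req, and grant at every k in [1,j-1].
  j=1: rhs fails.
  j=2: rhs fails.
  j=3: rhs holds; lhs holds on [1,2]. k = 2.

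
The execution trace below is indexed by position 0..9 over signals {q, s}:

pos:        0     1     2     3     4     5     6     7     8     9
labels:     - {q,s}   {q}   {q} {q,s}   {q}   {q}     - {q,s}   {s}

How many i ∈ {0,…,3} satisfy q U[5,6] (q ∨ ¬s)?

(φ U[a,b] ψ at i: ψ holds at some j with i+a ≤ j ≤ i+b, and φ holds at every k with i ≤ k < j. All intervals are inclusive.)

2

Evaluate at each i in [0,3]:
  i=0: ✗ (lhs fails at k=0 before rhs at j=5)
  i=1: ✓ (rhs at j=6; lhs holds on [1,5])
  i=2: ✓ (rhs at j=7; lhs holds on [2,6])
  i=3: ✗ (lhs fails at k=7 before rhs at j=8)
Positions where it holds: {1, 2} → 2.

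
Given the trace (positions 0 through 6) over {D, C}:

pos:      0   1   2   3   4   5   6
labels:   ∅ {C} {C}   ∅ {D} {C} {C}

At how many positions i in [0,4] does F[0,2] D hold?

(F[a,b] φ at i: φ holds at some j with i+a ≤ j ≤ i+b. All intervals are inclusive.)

3

Evaluate at each i in [0,4]:
  i=0: ✗ (none in [0,2])
  i=1: ✗ (none in [1,3])
  i=2: ✓ (witness j=4)
  i=3: ✓ (witness j=4)
  i=4: ✓ (witness j=4)
Positions where it holds: {2, 3, 4} → 3.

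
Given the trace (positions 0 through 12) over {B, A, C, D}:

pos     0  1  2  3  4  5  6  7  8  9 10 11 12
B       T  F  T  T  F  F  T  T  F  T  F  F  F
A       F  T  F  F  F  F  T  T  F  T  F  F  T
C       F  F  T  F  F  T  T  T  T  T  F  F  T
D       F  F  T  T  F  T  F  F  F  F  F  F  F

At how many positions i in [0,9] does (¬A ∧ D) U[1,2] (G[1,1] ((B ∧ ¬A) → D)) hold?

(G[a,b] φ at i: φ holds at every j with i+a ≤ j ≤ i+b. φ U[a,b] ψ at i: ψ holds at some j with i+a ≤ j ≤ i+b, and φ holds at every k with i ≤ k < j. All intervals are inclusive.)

Evaluate at each i in [0,9]:
  i=0: ✗ (lhs fails at k=0 before rhs at j=1)
  i=1: ✗ (lhs fails at k=1 before rhs at j=2)
  i=2: ✓ (rhs at j=3; lhs holds on [2,2])
  i=3: ✓ (rhs at j=4; lhs holds on [3,3])
  i=4: ✗ (lhs fails at k=4 before rhs at j=5)
  i=5: ✓ (rhs at j=6; lhs holds on [5,5])
  i=6: ✗ (lhs fails at k=6 before rhs at j=7)
  i=7: ✗ (lhs fails at k=7 before rhs at j=8)
  i=8: ✗ (lhs fails at k=8 before rhs at j=9)
  i=9: ✗ (lhs fails at k=9 before rhs at j=10)
Positions where it holds: {2, 3, 5} → 3.

3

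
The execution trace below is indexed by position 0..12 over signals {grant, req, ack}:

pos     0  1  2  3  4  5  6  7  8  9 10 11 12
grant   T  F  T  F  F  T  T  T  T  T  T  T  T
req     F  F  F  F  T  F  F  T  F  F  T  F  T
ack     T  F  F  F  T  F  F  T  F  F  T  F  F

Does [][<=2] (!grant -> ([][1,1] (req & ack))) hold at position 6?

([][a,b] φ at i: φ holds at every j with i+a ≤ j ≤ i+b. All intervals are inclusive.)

Holds

Check (!grant -> ([][1,1] (req & ack))) at every j in [6,8]:
  j=6: antecedent false → ✓
  j=7: antecedent false → ✓
  j=8: antecedent false → ✓
All positions satisfy it → formula holds.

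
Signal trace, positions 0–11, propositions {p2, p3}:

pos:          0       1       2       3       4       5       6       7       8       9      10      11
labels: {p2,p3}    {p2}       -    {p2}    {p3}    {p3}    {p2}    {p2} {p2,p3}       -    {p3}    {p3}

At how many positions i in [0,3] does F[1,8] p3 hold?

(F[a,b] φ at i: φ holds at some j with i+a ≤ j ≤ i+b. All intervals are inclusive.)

4

Evaluate at each i in [0,3]:
  i=0: ✓ (witness j=4)
  i=1: ✓ (witness j=4)
  i=2: ✓ (witness j=4)
  i=3: ✓ (witness j=4)
Positions where it holds: {0, 1, 2, 3} → 4.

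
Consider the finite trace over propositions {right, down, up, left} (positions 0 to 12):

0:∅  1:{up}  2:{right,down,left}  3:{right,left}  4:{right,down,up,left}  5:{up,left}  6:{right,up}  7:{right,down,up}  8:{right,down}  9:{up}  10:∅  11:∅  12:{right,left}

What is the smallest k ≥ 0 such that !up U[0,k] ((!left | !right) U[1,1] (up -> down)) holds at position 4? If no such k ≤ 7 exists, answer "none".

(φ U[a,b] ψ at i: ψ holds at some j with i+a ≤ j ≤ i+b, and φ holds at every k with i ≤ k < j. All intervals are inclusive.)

Need earliest j ≥ 4 with ((!left | !right) U[1,1] (up -> down)), and !up at every k in [4,j-1].
  j=4: rhs fails.
  j=5: rhs fails.
  j=6: rhs holds but lhs fails at k=4.
  j=7: rhs holds but lhs fails at k=4.
  j=8: rhs fails.
  j=9: rhs holds but lhs fails at k=4.
  j=10: rhs holds but lhs fails at k=4.
  j=11: rhs holds but lhs fails at k=4.
No witness within the range → none.

none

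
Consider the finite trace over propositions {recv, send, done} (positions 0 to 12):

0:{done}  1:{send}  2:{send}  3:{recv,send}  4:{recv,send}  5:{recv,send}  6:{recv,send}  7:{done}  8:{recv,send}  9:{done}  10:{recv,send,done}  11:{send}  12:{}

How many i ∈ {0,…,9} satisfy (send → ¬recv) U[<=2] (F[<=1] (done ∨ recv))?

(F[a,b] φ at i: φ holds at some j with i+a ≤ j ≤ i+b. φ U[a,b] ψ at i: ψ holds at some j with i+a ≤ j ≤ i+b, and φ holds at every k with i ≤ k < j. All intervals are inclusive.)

10

Evaluate at each i in [0,9]:
  i=0: ✓ (rhs at j=0)
  i=1: ✓ (rhs at j=2; lhs holds on [1,1])
  i=2: ✓ (rhs at j=2)
  i=3: ✓ (rhs at j=3)
  i=4: ✓ (rhs at j=4)
  i=5: ✓ (rhs at j=5)
  i=6: ✓ (rhs at j=6)
  i=7: ✓ (rhs at j=7)
  i=8: ✓ (rhs at j=8)
  i=9: ✓ (rhs at j=9)
Positions where it holds: {0, 1, 2, 3, 4, 5, 6, 7, 8, 9} → 10.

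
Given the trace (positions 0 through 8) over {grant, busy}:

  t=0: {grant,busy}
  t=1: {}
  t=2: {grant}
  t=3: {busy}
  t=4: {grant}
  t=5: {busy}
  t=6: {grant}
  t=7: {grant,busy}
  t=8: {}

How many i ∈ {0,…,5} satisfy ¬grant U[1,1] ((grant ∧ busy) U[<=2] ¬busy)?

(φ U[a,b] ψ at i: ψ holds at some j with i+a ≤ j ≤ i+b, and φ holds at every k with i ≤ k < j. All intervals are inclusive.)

3

Evaluate at each i in [0,5]:
  i=0: ✗ (lhs fails at k=0 before rhs at j=1)
  i=1: ✓ (rhs at j=2; lhs holds on [1,1])
  i=2: ✗ (no rhs in [3,3])
  i=3: ✓ (rhs at j=4; lhs holds on [3,3])
  i=4: ✗ (no rhs in [5,5])
  i=5: ✓ (rhs at j=6; lhs holds on [5,5])
Positions where it holds: {1, 3, 5} → 3.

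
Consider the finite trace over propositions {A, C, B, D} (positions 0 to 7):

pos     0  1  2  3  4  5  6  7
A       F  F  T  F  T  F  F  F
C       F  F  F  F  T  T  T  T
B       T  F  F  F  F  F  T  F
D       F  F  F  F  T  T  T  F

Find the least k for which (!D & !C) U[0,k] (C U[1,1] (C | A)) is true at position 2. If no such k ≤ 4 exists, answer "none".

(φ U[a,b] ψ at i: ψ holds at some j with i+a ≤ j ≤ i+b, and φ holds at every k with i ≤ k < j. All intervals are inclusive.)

Need earliest j ≥ 2 with (C U[1,1] (C | A)), and (!D & !C) at every k in [2,j-1].
  j=2: rhs fails.
  j=3: rhs fails.
  j=4: rhs holds; lhs holds on [2,3]. k = 2.

2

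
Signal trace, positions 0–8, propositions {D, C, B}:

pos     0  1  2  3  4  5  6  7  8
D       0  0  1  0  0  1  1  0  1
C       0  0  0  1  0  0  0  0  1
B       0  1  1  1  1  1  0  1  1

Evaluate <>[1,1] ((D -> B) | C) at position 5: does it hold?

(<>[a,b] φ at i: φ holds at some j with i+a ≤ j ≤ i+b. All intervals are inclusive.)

False

Check ((D -> B) | C) at each j in [6,6]:
  j=6: false
No position in the window satisfies it → formula fails.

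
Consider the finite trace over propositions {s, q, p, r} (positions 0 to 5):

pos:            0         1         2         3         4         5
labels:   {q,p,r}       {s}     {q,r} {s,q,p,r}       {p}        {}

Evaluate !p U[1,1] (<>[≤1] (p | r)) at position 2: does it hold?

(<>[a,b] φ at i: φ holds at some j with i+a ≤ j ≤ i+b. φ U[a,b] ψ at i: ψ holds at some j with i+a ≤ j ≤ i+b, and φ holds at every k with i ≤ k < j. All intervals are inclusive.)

Need some j in [3,3] with <>[≤1] (p | r), and !p at every k in [2,j-1].
  j=3: <>[≤1] (p | r) holds; !p holds at every k in [2,2] → satisfied.

Holds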